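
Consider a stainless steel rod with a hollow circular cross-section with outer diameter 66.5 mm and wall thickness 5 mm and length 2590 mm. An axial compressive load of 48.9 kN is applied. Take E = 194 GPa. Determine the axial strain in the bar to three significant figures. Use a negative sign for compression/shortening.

A = 966 mm².
σ = N/A = -50.62 MPa; ε = σ/E = -50.62/194000 = -2.609e-04.

-2.61e-04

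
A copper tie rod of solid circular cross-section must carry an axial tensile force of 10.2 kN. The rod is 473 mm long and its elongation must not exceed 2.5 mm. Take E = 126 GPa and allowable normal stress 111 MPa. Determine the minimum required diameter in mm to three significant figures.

10.8 mm

Required area A ≥ P/σ_allow = 10200/111 = 91.89 mm².
For a solid circular section, d ≥ √(4A/π) = 10.82 mm.
Elongation limit: A ≥ PL/(Eδ_allow) = 10200·473/(126000·2.5) = 15.32 mm² ⇒ d ≥ 4.416 mm.
The stress limit governs.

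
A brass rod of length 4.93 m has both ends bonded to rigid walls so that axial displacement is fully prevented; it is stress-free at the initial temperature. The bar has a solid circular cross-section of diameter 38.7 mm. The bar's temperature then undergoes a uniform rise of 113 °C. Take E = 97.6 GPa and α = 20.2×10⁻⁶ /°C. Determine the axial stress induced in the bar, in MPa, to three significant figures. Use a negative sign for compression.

-223 MPa

Free thermal expansion αLΔT = 20.2e-6 · 4930 · 113 = 11.25 mm.
The walls impose strain ε = −(11.25)/4930 = -2.2826e-03; σ = Eε = 97600 · -2.2826e-03 = -222.8 MPa.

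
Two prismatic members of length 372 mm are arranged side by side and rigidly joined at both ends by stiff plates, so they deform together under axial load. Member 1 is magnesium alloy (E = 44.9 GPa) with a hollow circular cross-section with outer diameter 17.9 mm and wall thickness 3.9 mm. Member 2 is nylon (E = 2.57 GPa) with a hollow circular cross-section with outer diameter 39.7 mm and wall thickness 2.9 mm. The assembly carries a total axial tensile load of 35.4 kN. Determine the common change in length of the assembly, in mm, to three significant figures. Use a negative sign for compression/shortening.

A_1 = 171.5 mm².
A_2 = 335.3 mm².
Equal strain + equilibrium ⇒ each member carries load in proportion to AE: A₁E₁ = 7702000 N, A₂E₂ = 861600 N, ΣAE = 8563000 N.
δ = PL/ΣAE = 35400·372/8563000 = 1.538 mm.

1.54 mm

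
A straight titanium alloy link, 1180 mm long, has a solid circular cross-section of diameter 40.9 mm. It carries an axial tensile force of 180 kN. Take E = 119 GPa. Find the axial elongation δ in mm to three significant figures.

1.36 mm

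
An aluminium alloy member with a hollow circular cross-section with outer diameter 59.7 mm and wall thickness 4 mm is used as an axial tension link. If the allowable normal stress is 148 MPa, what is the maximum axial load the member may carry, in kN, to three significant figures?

A = 699.9 mm².
P_max = σ_allow · A = 148 · 699.9 = 103600 N = 103.6 kN.

104 kN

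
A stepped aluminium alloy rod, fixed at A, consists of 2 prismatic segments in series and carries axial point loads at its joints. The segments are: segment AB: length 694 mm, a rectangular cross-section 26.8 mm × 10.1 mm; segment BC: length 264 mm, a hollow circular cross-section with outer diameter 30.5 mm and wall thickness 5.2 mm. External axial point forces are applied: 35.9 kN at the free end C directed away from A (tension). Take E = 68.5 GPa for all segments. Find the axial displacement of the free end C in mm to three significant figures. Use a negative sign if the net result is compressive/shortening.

1.68 mm

Internal axial forces (sectioning from the free end, tension +): N_BC = 35.9 kN, N_AB = 35.9 kN.
A_AB = 270.7 mm².
A_BC = 413.3 mm².
δ_AB = 35900·694/(270.7·68500) = 1.344 mm
δ_BC = 35900·264/(413.3·68500) = 0.3348 mm
δ = Σδ_i = 1.678 mm.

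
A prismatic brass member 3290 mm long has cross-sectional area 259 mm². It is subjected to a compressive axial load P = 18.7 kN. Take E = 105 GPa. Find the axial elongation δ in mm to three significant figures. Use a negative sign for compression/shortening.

δ_mech = NL/(AE) = -18700·3290/(259·105000) = -2.262 mm.

-2.26 mm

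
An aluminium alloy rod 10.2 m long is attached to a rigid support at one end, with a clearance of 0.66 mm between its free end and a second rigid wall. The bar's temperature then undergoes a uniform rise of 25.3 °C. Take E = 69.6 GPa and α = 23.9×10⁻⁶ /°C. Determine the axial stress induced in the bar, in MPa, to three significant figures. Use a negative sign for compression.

Free thermal expansion αLΔT = 23.9e-6 · 10200 · 25.3 = 6.168 mm.
The walls engage after the gap closes; constrained expansion = 6.168 − 0.66 = 5.508 mm.
The walls impose strain ε = −(5.508)/10200 = -5.3996e-04; σ = Eε = 69600 · -5.3996e-04 = -37.58 MPa.

-37.6 MPa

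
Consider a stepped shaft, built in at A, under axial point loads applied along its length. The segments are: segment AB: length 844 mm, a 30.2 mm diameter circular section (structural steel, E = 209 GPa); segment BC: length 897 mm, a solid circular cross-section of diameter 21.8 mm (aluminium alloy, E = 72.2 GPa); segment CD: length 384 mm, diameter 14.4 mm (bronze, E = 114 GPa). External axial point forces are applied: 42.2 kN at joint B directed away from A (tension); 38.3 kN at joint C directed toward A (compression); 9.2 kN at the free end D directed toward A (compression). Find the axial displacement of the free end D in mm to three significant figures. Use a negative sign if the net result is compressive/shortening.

Internal axial forces (sectioning from the free end, tension +): N_CD = -9.2 kN, N_BC = -47.5 kN, N_AB = -5.3 kN.
A_AB = 716.3 mm².
A_BC = 373.3 mm².
A_CD = 162.9 mm².
δ_AB = -5300·844/(716.3·209000) = -0.02988 mm
δ_BC = -47500·897/(373.3·72200) = -1.581 mm
δ_CD = -9200·384/(162.9·114000) = -0.1903 mm
δ = Σδ_i = -1.801 mm.

-1.80 mm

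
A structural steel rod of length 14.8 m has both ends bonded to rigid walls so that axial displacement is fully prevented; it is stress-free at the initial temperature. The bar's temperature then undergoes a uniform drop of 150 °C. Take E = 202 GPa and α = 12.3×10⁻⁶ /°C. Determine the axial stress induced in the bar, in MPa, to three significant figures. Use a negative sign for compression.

373 MPa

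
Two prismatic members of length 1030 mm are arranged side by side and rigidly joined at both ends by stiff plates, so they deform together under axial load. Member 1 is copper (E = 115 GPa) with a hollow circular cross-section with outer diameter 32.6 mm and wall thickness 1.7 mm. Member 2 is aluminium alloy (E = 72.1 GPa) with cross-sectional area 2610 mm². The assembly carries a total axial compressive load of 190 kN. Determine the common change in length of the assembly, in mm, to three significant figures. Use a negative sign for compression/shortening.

-0.945 mm

A_1 = 165 mm².
Equal strain + equilibrium ⇒ each member carries load in proportion to AE: A₁E₁ = 18980000 N, A₂E₂ = 188200000 N, ΣAE = 207200000 N.
δ = PL/ΣAE = -190000·1030/207200000 = -0.9447 mm.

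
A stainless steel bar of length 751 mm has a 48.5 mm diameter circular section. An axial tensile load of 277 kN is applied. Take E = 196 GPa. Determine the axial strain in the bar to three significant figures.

A = 1847 mm².
σ = N/A = 149.9 MPa; ε = σ/E = 149.9/196000 = 7.650e-04.

7.65e-04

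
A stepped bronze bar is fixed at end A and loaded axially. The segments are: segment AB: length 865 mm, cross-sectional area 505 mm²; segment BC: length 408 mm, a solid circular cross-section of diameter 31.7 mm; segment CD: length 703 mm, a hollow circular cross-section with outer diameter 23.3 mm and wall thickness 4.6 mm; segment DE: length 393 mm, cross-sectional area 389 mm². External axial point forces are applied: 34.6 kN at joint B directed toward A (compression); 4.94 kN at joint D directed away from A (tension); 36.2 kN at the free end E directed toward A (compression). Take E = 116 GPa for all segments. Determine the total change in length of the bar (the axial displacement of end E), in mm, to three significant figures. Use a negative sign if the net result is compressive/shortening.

-2.13 mm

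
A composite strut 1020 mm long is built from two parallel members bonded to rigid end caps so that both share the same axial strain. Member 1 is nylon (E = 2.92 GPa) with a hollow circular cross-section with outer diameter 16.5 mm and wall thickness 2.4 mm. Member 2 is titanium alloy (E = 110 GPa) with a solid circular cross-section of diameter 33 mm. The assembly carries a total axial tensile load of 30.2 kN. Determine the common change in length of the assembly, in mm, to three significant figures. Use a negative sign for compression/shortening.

0.326 mm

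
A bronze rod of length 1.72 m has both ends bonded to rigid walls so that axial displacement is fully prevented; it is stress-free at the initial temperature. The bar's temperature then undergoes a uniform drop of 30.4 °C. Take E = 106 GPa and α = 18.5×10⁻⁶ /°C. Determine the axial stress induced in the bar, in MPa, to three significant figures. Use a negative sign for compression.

Free thermal expansion αLΔT = 18.5e-6 · 1720 · -30.4 = -0.9673 mm.
The walls impose strain ε = −(-0.9673)/1720 = 5.6240e-04; σ = Eε = 106000 · 5.6240e-04 = 59.61 MPa.

59.6 MPa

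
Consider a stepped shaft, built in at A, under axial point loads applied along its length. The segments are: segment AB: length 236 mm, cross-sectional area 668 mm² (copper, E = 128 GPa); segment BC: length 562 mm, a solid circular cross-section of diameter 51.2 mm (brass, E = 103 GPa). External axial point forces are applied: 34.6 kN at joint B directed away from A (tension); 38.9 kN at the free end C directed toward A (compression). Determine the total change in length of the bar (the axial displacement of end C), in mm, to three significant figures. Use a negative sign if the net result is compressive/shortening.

-0.115 mm

Internal axial forces (sectioning from the free end, tension +): N_BC = -38.9 kN, N_AB = -4.3 kN.
A_BC = 2059 mm².
δ_AB = -4300·236/(668·128000) = -0.01187 mm
δ_BC = -38900·562/(2059·103000) = -0.1031 mm
δ = Σδ_i = -0.115 mm.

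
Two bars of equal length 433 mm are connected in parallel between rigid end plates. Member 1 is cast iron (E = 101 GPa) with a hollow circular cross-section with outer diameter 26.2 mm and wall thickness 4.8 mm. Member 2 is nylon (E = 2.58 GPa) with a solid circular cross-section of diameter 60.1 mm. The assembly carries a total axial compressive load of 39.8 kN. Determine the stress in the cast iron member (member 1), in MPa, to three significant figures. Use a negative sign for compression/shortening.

-101 MPa

A_1 = 322.7 mm².
A_2 = 2837 mm².
Equal strain + equilibrium ⇒ each member carries load in proportion to AE: A₁E₁ = 32590000 N, A₂E₂ = 7319000 N, ΣAE = 39910000 N.
σ₁ = P·E₁/ΣAE = -39800·101000/39910000 = -100.7 MPa.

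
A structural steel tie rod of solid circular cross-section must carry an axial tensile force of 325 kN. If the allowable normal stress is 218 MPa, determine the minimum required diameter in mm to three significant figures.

Required area A ≥ P/σ_allow = 325000/218 = 1491 mm².
For a solid circular section, d ≥ √(4A/π) = 43.57 mm.

43.6 mm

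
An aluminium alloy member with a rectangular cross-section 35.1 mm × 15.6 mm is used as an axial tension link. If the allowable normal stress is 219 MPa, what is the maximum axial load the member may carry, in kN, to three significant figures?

120 kN

A = 547.6 mm².
P_max = σ_allow · A = 219 · 547.6 = 119900 N = 119.9 kN.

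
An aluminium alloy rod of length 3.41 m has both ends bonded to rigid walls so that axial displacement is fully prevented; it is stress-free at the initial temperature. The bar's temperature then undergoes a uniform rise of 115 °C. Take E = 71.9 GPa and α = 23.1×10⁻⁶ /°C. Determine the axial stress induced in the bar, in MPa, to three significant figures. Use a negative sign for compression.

-191 MPa

Free thermal expansion αLΔT = 23.1e-6 · 3410 · 115 = 9.059 mm.
The walls impose strain ε = −(9.059)/3410 = -2.6565e-03; σ = Eε = 71900 · -2.6565e-03 = -191 MPa.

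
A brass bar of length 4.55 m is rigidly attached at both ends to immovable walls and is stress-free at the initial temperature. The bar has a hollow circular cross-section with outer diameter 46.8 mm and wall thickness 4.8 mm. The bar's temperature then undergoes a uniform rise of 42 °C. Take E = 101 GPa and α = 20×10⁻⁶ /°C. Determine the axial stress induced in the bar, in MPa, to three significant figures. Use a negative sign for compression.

-84.8 MPa

Free thermal expansion αLΔT = 20e-6 · 4550 · 42 = 3.822 mm.
The walls impose strain ε = −(3.822)/4550 = -8.4000e-04; σ = Eε = 101000 · -8.4000e-04 = -84.84 MPa.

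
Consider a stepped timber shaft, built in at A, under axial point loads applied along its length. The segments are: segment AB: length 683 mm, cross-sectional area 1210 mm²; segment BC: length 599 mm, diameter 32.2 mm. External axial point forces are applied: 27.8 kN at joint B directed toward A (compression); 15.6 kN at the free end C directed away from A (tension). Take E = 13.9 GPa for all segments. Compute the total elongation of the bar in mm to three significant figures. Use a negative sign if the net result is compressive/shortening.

Internal axial forces (sectioning from the free end, tension +): N_BC = 15.6 kN, N_AB = -12.2 kN.
A_BC = 814.3 mm².
δ_AB = -12200·683/(1210·13900) = -0.4954 mm
δ_BC = 15600·599/(814.3·13900) = 0.8255 mm
δ = Σδ_i = 0.3301 mm.

0.330 mm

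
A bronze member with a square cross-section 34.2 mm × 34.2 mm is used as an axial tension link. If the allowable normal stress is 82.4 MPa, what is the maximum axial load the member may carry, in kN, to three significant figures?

96.4 kN

A = 1170 mm².
P_max = σ_allow · A = 82.4 · 1170 = 96380 N = 96.38 kN.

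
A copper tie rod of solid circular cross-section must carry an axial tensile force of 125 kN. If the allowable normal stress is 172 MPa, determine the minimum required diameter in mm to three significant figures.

Required area A ≥ P/σ_allow = 125000/172 = 726.7 mm².
For a solid circular section, d ≥ √(4A/π) = 30.42 mm.

30.4 mm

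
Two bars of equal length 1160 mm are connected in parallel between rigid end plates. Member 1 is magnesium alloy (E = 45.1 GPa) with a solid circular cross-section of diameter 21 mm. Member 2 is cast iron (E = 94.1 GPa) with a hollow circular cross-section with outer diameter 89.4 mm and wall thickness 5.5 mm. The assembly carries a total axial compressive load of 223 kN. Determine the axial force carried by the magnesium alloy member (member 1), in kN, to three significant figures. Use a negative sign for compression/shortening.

A_1 = 346.4 mm².
A_2 = 1450 mm².
Equal strain + equilibrium ⇒ each member carries load in proportion to AE: A₁E₁ = 15620000 N, A₂E₂ = 136400000 N, ΣAE = 152000000 N.
F₁ = P·A₁E₁/ΣAE = -223000·15620000/152000000 = -22910 N.

-22.9 kN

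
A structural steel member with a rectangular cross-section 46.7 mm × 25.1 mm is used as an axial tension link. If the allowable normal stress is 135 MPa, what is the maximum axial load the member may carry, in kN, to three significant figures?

A = 1172 mm².
P_max = σ_allow · A = 135 · 1172 = 158200 N = 158.2 kN.

158 kN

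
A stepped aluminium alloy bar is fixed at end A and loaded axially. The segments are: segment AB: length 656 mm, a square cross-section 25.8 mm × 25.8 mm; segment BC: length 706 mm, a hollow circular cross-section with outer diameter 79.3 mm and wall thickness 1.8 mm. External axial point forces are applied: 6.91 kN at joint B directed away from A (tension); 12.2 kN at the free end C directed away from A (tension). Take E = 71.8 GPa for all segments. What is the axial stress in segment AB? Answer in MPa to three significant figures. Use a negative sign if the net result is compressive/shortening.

Internal axial forces (sectioning from the free end, tension +): N_BC = 12.2 kN, N_AB = 19.11 kN.
A_AB = 665.6 mm².
σ_AB = N_AB/A_AB = 19110/665.6 = 28.71 MPa.

28.7 MPa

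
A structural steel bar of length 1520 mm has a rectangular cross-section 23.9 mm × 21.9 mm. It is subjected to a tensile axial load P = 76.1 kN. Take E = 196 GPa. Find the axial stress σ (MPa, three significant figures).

145 MPa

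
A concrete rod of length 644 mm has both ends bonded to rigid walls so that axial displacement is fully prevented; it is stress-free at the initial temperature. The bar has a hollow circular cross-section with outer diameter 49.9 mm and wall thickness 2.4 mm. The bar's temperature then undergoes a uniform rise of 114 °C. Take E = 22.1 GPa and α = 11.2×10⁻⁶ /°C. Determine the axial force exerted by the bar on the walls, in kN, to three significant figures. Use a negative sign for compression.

-10.1 kN

Free thermal expansion αLΔT = 11.2e-6 · 644 · 114 = 0.8223 mm.
The walls impose strain ε = −(0.8223)/644 = -1.2768e-03; σ = Eε = 22100 · -1.2768e-03 = -28.22 MPa.
Wall reaction R = σ·A = -28.22·358.1 = -10110 N = -10.11 kN.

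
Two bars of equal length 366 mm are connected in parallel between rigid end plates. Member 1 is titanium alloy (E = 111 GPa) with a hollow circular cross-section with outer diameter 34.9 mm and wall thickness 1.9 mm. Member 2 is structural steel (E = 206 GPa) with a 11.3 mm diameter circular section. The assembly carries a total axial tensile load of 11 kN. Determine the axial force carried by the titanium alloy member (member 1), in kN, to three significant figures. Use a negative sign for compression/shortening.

A_1 = 197 mm².
A_2 = 100.3 mm².
Equal strain + equilibrium ⇒ each member carries load in proportion to AE: A₁E₁ = 21860000 N, A₂E₂ = 20660000 N, ΣAE = 42520000 N.
F₁ = P·A₁E₁/ΣAE = 11000·21860000/42520000 = 5656 N.

5.66 kN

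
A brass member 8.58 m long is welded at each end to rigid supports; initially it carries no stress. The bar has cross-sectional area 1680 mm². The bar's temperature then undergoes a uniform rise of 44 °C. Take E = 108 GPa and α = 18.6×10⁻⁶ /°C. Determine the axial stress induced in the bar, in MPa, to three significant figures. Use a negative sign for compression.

-88.4 MPa

Free thermal expansion αLΔT = 18.6e-6 · 8580 · 44 = 7.022 mm.
The walls impose strain ε = −(7.022)/8580 = -8.1840e-04; σ = Eε = 108000 · -8.1840e-04 = -88.39 MPa.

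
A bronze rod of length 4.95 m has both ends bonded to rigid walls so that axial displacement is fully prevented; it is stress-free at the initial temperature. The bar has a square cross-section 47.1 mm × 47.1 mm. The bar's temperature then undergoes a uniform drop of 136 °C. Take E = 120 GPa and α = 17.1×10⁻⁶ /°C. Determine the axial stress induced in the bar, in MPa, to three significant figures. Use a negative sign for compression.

Free thermal expansion αLΔT = 17.1e-6 · 4950 · -136 = -11.51 mm.
The walls impose strain ε = −(-11.51)/4950 = 2.3256e-03; σ = Eε = 120000 · 2.3256e-03 = 279.1 MPa.

279 MPa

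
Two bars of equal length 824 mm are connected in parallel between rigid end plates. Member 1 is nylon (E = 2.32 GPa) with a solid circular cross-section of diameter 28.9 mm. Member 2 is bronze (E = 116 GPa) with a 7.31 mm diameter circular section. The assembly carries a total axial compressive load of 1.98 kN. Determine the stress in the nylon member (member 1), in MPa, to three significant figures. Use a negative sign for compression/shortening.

A_1 = 656 mm².
A_2 = 41.97 mm².
Equal strain + equilibrium ⇒ each member carries load in proportion to AE: A₁E₁ = 1522000 N, A₂E₂ = 4868000 N, ΣAE = 6390000 N.
σ₁ = P·E₁/ΣAE = -1980·2320/6390000 = -0.7188 MPa.

-0.719 MPa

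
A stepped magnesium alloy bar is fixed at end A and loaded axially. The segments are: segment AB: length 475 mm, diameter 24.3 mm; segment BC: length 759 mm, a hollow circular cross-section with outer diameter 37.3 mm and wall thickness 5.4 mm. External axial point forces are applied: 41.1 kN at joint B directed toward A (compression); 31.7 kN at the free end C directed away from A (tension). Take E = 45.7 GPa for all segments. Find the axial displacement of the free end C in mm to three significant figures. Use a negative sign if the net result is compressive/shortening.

Internal axial forces (sectioning from the free end, tension +): N_BC = 31.7 kN, N_AB = -9.4 kN.
A_AB = 463.8 mm².
A_BC = 541.2 mm².
δ_AB = -9400·475/(463.8·45700) = -0.2107 mm
δ_BC = 31700·759/(541.2·45700) = 0.9729 mm
δ = Σδ_i = 0.7622 mm.

0.762 mm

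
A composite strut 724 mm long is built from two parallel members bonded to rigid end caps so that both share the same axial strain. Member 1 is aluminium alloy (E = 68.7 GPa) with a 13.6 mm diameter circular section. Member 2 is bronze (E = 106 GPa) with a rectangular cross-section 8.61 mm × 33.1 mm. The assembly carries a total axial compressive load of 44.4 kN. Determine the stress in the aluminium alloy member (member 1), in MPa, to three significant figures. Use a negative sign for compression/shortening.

A_1 = 145.3 mm².
A_2 = 285 mm².
Equal strain + equilibrium ⇒ each member carries load in proportion to AE: A₁E₁ = 9980000 N, A₂E₂ = 30210000 N, ΣAE = 40190000 N.
σ₁ = P·E₁/ΣAE = -44400·68700/40190000 = -75.9 MPa.

-75.9 MPa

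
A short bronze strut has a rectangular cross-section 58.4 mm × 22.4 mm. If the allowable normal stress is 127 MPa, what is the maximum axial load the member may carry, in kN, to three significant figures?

A = 1308 mm².
P_max = σ_allow · A = 127 · 1308 = 166100 N = 166.1 kN.

166 kN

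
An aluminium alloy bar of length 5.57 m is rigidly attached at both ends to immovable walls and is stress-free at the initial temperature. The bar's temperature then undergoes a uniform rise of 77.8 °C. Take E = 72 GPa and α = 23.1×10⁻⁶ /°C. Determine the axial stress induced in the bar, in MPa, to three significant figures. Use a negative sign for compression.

-129 MPa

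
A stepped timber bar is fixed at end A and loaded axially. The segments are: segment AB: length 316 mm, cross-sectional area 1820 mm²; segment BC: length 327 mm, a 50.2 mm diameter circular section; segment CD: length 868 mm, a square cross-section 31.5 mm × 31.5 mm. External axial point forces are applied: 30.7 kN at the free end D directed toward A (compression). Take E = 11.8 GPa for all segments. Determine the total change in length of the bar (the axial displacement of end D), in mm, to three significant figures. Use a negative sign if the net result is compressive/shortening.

-3.16 mm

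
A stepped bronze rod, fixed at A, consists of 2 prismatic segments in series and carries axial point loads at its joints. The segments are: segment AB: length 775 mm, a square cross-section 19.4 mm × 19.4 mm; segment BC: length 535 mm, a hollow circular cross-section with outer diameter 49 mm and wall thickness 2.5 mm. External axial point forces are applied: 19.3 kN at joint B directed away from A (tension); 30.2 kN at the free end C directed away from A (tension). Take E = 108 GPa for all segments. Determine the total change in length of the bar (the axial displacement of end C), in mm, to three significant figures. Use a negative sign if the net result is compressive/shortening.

Internal axial forces (sectioning from the free end, tension +): N_BC = 30.2 kN, N_AB = 49.5 kN.
A_AB = 376.4 mm².
A_BC = 365.2 mm².
δ_AB = 49500·775/(376.4·108000) = 0.9438 mm
δ_BC = 30200·535/(365.2·108000) = 0.4096 mm
δ = Σδ_i = 1.353 mm.

1.35 mm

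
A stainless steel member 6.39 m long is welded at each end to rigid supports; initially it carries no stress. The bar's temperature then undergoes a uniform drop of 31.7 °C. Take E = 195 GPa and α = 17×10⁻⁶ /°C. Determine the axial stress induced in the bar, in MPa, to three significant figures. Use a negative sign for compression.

105 MPa

Free thermal expansion αLΔT = 17e-6 · 6390 · -31.7 = -3.444 mm.
The walls impose strain ε = −(-3.444)/6390 = 5.3890e-04; σ = Eε = 195000 · 5.3890e-04 = 105.1 MPa.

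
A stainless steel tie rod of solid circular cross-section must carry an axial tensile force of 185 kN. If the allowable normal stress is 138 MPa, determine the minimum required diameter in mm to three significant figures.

Required area A ≥ P/σ_allow = 185000/138 = 1341 mm².
For a solid circular section, d ≥ √(4A/π) = 41.31 mm.

41.3 mm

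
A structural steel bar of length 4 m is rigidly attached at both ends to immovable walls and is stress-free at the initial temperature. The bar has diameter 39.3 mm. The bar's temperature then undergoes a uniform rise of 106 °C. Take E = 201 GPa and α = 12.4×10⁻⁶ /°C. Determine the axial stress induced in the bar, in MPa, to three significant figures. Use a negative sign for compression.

-264 MPa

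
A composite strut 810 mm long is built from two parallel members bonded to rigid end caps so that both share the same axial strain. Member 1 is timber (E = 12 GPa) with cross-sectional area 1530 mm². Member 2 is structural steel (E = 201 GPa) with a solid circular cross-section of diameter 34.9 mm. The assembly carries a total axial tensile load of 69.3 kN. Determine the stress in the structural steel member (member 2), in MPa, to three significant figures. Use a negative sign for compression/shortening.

66.1 MPa

A_2 = 956.6 mm².
Equal strain + equilibrium ⇒ each member carries load in proportion to AE: A₁E₁ = 18360000 N, A₂E₂ = 192300000 N, ΣAE = 210600000 N.
σ₂ = P·E₂/ΣAE = 69300·201000/210600000 = 66.13 MPa.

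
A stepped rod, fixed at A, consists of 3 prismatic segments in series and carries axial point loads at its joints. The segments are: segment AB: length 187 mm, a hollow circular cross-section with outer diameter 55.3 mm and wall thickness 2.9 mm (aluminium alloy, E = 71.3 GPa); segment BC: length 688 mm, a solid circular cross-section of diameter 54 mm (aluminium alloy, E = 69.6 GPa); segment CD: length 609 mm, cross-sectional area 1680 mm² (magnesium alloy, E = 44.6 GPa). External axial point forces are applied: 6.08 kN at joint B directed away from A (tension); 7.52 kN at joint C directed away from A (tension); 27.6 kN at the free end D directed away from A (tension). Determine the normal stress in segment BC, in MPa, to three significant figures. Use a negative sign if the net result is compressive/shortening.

15.3 MPa

Internal axial forces (sectioning from the free end, tension +): N_CD = 27.6 kN, N_BC = 35.12 kN, N_AB = 41.2 kN.
A_BC = 2290 mm².
σ_BC = N_BC/A_BC = 35120/2290 = 15.33 MPa.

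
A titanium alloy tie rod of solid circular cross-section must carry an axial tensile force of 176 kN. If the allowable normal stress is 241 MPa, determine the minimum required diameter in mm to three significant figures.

Required area A ≥ P/σ_allow = 176000/241 = 730.3 mm².
For a solid circular section, d ≥ √(4A/π) = 30.49 mm.

30.5 mm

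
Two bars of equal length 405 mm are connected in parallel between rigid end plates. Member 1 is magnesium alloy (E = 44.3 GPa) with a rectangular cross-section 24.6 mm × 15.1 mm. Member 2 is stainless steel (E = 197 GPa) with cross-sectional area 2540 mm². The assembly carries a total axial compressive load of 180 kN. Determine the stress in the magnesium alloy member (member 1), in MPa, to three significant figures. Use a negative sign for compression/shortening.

A_1 = 371.5 mm².
Equal strain + equilibrium ⇒ each member carries load in proportion to AE: A₁E₁ = 16460000 N, A₂E₂ = 500400000 N, ΣAE = 516800000 N.
σ₁ = P·E₁/ΣAE = -180000·44300/516800000 = -15.43 MPa.

-15.4 MPa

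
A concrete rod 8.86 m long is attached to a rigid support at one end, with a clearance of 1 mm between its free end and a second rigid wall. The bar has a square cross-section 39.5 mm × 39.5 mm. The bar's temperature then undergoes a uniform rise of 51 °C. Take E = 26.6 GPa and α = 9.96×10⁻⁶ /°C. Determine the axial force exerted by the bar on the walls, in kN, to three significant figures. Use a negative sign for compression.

-16.4 kN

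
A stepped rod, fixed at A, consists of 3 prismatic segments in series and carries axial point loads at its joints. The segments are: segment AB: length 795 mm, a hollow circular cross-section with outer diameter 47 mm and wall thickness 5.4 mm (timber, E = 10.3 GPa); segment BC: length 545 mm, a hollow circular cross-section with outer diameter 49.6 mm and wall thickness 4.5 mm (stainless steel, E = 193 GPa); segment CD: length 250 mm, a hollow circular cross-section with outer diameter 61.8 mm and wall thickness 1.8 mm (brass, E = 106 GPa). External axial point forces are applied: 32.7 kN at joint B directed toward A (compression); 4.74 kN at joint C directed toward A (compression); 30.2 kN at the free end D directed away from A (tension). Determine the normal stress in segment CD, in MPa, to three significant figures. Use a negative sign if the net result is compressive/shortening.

89.0 MPa

Internal axial forces (sectioning from the free end, tension +): N_CD = 30.2 kN, N_BC = 25.46 kN, N_AB = -7.24 kN.
A_CD = 339.3 mm².
σ_CD = N_CD/A_CD = 30200/339.3 = 89.01 MPa.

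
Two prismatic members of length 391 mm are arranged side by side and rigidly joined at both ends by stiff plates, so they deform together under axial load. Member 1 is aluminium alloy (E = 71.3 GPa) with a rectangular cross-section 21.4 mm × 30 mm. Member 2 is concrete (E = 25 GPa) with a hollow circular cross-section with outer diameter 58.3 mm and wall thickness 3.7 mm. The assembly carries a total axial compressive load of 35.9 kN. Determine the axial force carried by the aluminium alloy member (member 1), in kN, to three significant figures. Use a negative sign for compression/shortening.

A_1 = 642 mm².
A_2 = 634.7 mm².
Equal strain + equilibrium ⇒ each member carries load in proportion to AE: A₁E₁ = 45770000 N, A₂E₂ = 15870000 N, ΣAE = 61640000 N.
F₁ = P·A₁E₁/ΣAE = -35900·45770000/61640000 = -26660 N.

-26.7 kN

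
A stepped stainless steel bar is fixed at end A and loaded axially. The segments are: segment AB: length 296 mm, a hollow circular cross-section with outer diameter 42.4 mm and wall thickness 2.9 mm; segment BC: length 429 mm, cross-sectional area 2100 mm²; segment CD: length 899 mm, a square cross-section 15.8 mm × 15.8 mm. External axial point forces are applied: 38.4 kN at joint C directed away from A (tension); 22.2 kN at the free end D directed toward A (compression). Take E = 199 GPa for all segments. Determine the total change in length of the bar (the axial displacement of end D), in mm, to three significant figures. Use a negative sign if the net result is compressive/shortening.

Internal axial forces (sectioning from the free end, tension +): N_CD = -22.2 kN, N_BC = 16.2 kN, N_AB = 16.2 kN.
A_AB = 359.9 mm².
A_CD = 249.6 mm².
δ_AB = 16200·296/(359.9·199000) = 0.06696 mm
δ_BC = 16200·429/(2100·199000) = 0.01663 mm
δ_CD = -22200·899/(249.6·199000) = -0.4017 mm
δ = Σδ_i = -0.3182 mm.

-0.318 mm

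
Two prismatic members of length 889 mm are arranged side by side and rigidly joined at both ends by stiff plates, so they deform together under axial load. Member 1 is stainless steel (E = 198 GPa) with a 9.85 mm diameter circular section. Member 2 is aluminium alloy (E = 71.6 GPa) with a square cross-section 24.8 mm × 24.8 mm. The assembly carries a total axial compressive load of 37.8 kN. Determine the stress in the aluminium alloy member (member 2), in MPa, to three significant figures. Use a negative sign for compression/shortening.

A_1 = 76.2 mm².
A_2 = 615 mm².
Equal strain + equilibrium ⇒ each member carries load in proportion to AE: A₁E₁ = 15090000 N, A₂E₂ = 44040000 N, ΣAE = 59120000 N.
σ₂ = P·E₂/ΣAE = -37800·71600/59120000 = -45.78 MPa.

-45.8 MPa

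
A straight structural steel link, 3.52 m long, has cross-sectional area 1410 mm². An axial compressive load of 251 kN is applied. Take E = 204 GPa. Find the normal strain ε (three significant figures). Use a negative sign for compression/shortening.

σ = N/A = -178 MPa; ε = σ/E = -178/204000 = -8.726e-04.

-8.73e-04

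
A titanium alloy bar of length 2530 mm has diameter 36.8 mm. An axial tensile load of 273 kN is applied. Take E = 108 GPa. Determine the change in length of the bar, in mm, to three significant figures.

A = 1064 mm².
δ_mech = NL/(AE) = 273000·2530/(1064·108000) = 6.013 mm.

6.01 mm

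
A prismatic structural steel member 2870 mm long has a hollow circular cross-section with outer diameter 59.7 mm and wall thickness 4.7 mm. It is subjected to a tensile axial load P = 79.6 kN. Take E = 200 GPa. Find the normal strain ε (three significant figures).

A = 812.1 mm².
σ = N/A = 98.02 MPa; ε = σ/E = 98.02/200000 = 4.901e-04.

4.90e-04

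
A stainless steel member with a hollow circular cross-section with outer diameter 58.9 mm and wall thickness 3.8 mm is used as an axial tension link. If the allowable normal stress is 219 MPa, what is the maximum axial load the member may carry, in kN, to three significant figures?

A = 657.8 mm².
P_max = σ_allow · A = 219 · 657.8 = 144100 N = 144.1 kN.

144 kN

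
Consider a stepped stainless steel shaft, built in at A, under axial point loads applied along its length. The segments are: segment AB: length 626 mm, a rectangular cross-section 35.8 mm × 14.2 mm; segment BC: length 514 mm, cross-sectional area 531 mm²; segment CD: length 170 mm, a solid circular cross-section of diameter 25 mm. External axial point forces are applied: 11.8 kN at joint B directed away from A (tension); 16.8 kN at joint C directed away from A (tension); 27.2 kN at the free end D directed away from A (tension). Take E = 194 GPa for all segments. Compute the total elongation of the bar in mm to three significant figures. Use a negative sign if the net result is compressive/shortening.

0.622 mm

Internal axial forces (sectioning from the free end, tension +): N_CD = 27.2 kN, N_BC = 44 kN, N_AB = 55.8 kN.
A_AB = 508.4 mm².
A_CD = 490.9 mm².
δ_AB = 55800·626/(508.4·194000) = 0.3542 mm
δ_BC = 44000·514/(531·194000) = 0.2195 mm
δ_CD = 27200·170/(490.9·194000) = 0.04856 mm
δ = Σδ_i = 0.6223 mm.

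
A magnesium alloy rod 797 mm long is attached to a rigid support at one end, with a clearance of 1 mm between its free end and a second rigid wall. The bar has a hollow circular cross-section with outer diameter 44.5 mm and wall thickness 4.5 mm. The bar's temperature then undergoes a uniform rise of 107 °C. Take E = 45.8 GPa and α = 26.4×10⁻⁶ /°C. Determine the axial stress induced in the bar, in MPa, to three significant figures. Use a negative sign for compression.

Free thermal expansion αLΔT = 26.4e-6 · 797 · 107 = 2.251 mm.
The walls engage after the gap closes; constrained expansion = 2.251 − 1 = 1.251 mm.
The walls impose strain ε = −(1.251)/797 = -1.5701e-03; σ = Eε = 45800 · -1.5701e-03 = -71.91 MPa.

-71.9 MPa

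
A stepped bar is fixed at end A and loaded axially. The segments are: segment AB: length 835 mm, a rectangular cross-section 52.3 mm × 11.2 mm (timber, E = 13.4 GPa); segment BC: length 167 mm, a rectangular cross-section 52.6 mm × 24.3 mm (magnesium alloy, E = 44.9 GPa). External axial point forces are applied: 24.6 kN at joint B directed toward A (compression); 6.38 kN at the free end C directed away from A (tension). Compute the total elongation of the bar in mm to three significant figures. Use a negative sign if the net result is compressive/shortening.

Internal axial forces (sectioning from the free end, tension +): N_BC = 6.38 kN, N_AB = -18.22 kN.
A_AB = 585.8 mm².
A_BC = 1278 mm².
δ_AB = -18220·835/(585.8·13400) = -1.938 mm
δ_BC = 6380·167/(1278·44900) = 0.01857 mm
δ = Σδ_i = -1.92 mm.

-1.92 mm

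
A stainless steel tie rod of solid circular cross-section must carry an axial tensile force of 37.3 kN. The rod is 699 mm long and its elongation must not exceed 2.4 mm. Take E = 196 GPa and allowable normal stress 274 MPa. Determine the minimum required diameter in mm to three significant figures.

13.2 mm

Required area A ≥ P/σ_allow = 37300/274 = 136.1 mm².
For a solid circular section, d ≥ √(4A/π) = 13.17 mm.
Elongation limit: A ≥ PL/(Eδ_allow) = 37300·699/(196000·2.4) = 55.43 mm² ⇒ d ≥ 8.401 mm.
The stress limit governs.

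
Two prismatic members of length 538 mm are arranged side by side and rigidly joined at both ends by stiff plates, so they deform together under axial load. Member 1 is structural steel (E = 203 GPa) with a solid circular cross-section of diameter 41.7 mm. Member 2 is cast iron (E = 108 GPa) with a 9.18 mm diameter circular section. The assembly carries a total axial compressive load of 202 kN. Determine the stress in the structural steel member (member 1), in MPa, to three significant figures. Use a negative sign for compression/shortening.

A_1 = 1366 mm².
A_2 = 66.19 mm².
Equal strain + equilibrium ⇒ each member carries load in proportion to AE: A₁E₁ = 277200000 N, A₂E₂ = 7148000 N, ΣAE = 284400000 N.
σ₁ = P·E₁/ΣAE = -202000·203000/284400000 = -144.2 MPa.

-144 MPa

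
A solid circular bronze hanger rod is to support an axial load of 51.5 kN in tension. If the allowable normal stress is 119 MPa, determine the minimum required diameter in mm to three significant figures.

23.5 mm

Required area A ≥ P/σ_allow = 51500/119 = 432.8 mm².
For a solid circular section, d ≥ √(4A/π) = 23.47 mm.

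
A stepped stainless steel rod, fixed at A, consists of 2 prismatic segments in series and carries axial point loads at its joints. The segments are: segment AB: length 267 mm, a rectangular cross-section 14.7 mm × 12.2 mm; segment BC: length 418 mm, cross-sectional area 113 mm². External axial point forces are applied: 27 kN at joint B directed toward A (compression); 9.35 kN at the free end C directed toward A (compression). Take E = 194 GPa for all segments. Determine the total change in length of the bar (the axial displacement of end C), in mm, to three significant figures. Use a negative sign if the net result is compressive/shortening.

Internal axial forces (sectioning from the free end, tension +): N_BC = -9.35 kN, N_AB = -36.35 kN.
A_AB = 179.3 mm².
δ_AB = -36350·267/(179.3·194000) = -0.279 mm
δ_BC = -9350·418/(113·194000) = -0.1783 mm
δ = Σδ_i = -0.4572 mm.

-0.457 mm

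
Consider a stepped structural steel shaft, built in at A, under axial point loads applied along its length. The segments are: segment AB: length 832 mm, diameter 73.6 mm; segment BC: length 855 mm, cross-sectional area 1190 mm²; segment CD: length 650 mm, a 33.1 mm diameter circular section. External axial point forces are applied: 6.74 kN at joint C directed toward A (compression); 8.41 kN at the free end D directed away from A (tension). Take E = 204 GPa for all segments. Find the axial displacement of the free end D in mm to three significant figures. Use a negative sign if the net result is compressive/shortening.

Internal axial forces (sectioning from the free end, tension +): N_CD = 8.41 kN, N_BC = 1.67 kN, N_AB = 1.67 kN.
A_AB = 4254 mm².
A_CD = 860.5 mm².
δ_AB = 1670·832/(4254·204000) = 0.001601 mm
δ_BC = 1670·855/(1190·204000) = 0.005882 mm
δ_CD = 8410·650/(860.5·204000) = 0.03114 mm
δ = Σδ_i = 0.03862 mm.

0.0386 mm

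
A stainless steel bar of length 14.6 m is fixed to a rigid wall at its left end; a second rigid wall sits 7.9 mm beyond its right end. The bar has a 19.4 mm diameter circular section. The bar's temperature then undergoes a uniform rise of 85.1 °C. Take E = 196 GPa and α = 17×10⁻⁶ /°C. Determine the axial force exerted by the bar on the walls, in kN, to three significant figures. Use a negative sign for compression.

Free thermal expansion αLΔT = 17e-6 · 14600 · 85.1 = 21.12 mm.
The walls engage after the gap closes; constrained expansion = 21.12 − 7.9 = 13.22 mm.
The walls impose strain ε = −(13.22)/14600 = -9.0560e-04; σ = Eε = 196000 · -9.0560e-04 = -177.5 MPa.
Wall reaction R = σ·A = -177.5·295.6 = -52470 N = -52.47 kN.

-52.5 kN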